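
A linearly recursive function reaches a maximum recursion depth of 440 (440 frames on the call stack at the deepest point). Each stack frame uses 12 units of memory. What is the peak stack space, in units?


Maximum recursion depth = 440 frames
Memory per frame = 12 units
Total stack space = depth * frame_size
= 440 * 12 = 5280


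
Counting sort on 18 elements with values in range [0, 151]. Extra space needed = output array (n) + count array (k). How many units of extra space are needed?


Output array size: 18 (to store sorted result)
Count array size: 152 (one slot per possible value, range 0 to 151)
Total extra space = 18 + 152 = 170


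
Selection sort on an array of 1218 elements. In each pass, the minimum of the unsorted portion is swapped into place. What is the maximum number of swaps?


Selection sort performs one swap per pass:
  Pass 1: find min in positions 0 to 1217, swap with position 0
  Pass 2: find min in positions 1 to 1217, swap with position 1
  Pass 3: find min in positions 2 to 1217, swap with position 2
  Pass 4: find min in positions 3 to 1217, swap with position 3
  Pass 5: find min in positions 4 to 1217, swap with position 4
  ... (1212 more passes)
Total passes (and swaps) = n - 1 = 1218 - 1 = 1217


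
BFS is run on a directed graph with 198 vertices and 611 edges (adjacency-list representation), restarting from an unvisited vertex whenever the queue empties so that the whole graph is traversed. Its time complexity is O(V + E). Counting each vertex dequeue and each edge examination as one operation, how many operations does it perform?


A full BFS traversal dequeues each vertex exactly once and examines each directed edge exactly once.
V = 198 (vertex processing cost)
E = 611 (edge examination cost)
Total operations proportional to V + E = 198 + 611 = 809


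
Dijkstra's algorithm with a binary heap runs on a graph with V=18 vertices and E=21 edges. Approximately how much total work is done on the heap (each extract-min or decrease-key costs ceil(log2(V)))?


Dijkstra with a binary heap: each vertex is extracted once, each edge may relax once.
Each heap operation costs O(log V).
V + E = 18 + 21 = 39
ceil(log2(18)) = 5 (since 2^4 = 16 < 18 <= 32 = 2^5)
Total heap work = (V+E) * ceil(log2(V)) = 39 * 5 = 195


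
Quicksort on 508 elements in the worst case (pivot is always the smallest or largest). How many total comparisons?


In the worst case, each partition step picks the worst pivot:
  Partition 1: 507 comparisons (n-1 elements to compare)
  Partition 2: 506 comparisons
  Partition 3: 505 comparisons
  Partition 4: 504 comparisons
  Partition 5: 503 comparisons
  ...
  Last partition: 0 comparisons
Total = (n-1) + (n-2) + ... + 1 + 0 = n*(n-1)/2
= 508*507/2 = 128778


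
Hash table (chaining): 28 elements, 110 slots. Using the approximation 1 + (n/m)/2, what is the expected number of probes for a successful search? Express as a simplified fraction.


Computing expected probes:
alpha = 28/110
= 1 + alpha/2
= 1 + 28/(2*110)
= (2*110 + 28) / (2*110)
= 248/220 = 62/55


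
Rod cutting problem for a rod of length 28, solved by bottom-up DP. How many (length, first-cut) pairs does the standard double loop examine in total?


For each subproblem length i = 1..28, the inner loop considers i possible first cuts.
Total = 1 + 2 + ... + 28
= 28*(28+1)/2
= 28*29/2 = 406


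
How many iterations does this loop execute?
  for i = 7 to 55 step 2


The loop variable i takes values starting at 7 and increments by 2 each iteration.
Sequence: i = 7, 9, 11, 13, 15, 17, 19, 21, 23, ...
The upper bound 55 is inclusive, so the count is floor((last - first) / step) + 1:
floor((55 - 7) / 2) + 1 = floor(48/2) + 1 = 24 + 1 = 25


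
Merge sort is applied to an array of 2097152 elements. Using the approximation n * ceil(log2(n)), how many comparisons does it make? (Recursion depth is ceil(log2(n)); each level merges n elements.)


Merge sort divides the array into halves recursively.
Number of levels = ceil(log2(2097152)) = 21
At each level, approximately n = 2097152 comparisons are needed for merging.
Total comparisons ~ n * ceil(log2(n)) = 2097152 * 21 = 44040192


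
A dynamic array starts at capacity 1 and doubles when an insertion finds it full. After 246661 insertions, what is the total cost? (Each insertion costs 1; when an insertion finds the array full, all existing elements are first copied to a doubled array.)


Insertion cost: 246661 (one per element)
Resizes occur just before inserting elements 2, 3, 5, 9, ...
Elements copied at each resize: 1 + 2 + 4 + 8 + 16 + 32 + 64 + 128 + 256 + 512 + 1024 + 2048 + 4096 + 8192 + 16384 + 32768 + 65536 + 131072
Sum of copies = 262143 (geometric series: 2^k - 1)
Total = 246661 + 262143 = 508804


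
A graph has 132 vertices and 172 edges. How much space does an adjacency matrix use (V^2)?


Adjacency matrix: V x V grid of entries
Space = V^2 = 132^2 = 132 * 132 = 17424


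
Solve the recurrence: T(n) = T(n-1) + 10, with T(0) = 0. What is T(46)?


Unrolling the recurrence:
T(46) = T(45) + 10
       = T(44) + 10 + 10
       = T(43) + 10*3
       ...
       = T(0) + 10*46
       = 0 + 460 = 460


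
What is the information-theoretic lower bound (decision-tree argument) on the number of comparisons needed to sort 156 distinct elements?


A binary decision tree of height h has at most 2^h leaves and needs at least n! of them, so h >= ceil(log2(n!)).
156! is far too large to multiply out, so use Stirling's series:
  ln(n!) ~ n ln n - n + (1/2) ln(2 pi n) + 1/(12n)  (error below 1/(360 n^3), negligible here)
  ln(156) = 5.0498560
  n ln n = 156 * 5.0498560 = 787.7775
  (1/2) ln(2 pi * 156) = (1/2) ln(980.1769) = 3.4439
  1/(12*156) = 0.0005
  ln(156!) ~ 787.7775 - 156 + 3.4439 + 0.0005 = 635.2219
Convert to base 2: log2(156!) = 635.2219 / ln 2 = 635.2219 / 0.69314718 = 916.4315
ceil(916.4315) = 917


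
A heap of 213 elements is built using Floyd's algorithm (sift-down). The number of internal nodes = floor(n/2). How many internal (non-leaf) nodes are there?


Leaf nodes occupy roughly half the array.
Sift-down is called for each internal node, starting from the last one.
Internal nodes = floor(n/2) = floor(213/2) = 106


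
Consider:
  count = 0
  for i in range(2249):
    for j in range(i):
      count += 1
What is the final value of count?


For each i, the inner loop runs i times:
  i=0: inner runs 0 times
  i=1: inner runs 1 time
  i=2: inner runs 2 times
  i=3: inner runs 3 times
  i=4: inner runs 4 times
  i=5: inner runs 5 times
  i=6: inner runs 6 times
  i=7: inner runs 7 times
  ...
Total = 0 + 1 + 2 + ... + 2248 = 2249*(2249-1)/2 = 2527876


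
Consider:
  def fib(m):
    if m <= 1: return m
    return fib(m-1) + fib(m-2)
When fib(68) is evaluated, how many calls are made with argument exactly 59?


Let N(m) = number of times fib(m) is called while evaluating fib(68).
N(68) = 1 (the initial call).
N(67) = 1 (only fib(68) calls it).
For 1 <= m <= 66: fib(m) is called by fib(m+1) and fib(m+2), so
  N(m) = N(m+1) + N(m+2).
fib(0) is called only by fib(2), so N(0) = N(2).
Walk down from m=68:
  N(68)=1, N(67)=1, N(66)=2, N(65)=3, N(64)=5, N(63)=8, N(62)=13, N(61)=21, N(60)=34, N(59)=55
N(59) = 55


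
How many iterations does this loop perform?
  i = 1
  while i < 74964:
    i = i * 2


The loop variable doubles each iteration:
i = 1 -> 2 -> 4 -> 8 -> 16 -> 32 -> 64 -> 128 -> 256 -> 512 -> 1024 -> 2048 -> 4096 -> 8192 -> 16384 -> 32768 -> 65536 -> 131072 (stop, 131072 >= 74964)
Number of doublings = ceil(log2(74964)) = 17


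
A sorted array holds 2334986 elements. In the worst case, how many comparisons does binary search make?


Halving sequence: 2334986 -> 1167493 -> 583746 -> 291873 -> 145936 -> 72968 -> 36484 -> 18242 -> 9121 -> 4560 -> 2280 -> 1140 -> 570 -> 285 -> 142 -> 71 -> 35 -> 17 -> 8 -> 4 -> 2 -> 1
Number of halvings = 21
Max comparisons = 21 + 1 = 22


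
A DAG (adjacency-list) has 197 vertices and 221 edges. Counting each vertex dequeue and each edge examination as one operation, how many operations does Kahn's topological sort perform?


V = 197 (vertex processing)
E = 221 (edge processing)
V + E = 197 + 221 = 418


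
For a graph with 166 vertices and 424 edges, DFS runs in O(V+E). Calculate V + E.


A full DFS traversal visits each vertex once and examines each edge once.
V = 166
E = 424
Sum = 166 + 424 = 590


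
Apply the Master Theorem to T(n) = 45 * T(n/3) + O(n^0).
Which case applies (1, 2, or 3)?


The Master Theorem: T(n) = a*T(n/b) + O(n^c)
  a = 45, b = 3, c = 0
log_b(a) = log_3(45) ~ 3.465
Compare b^c with a: 3^0 = 1 < 45, so c < log_b(a).
Since c < log_b(a), Case 1 applies.
T(n) = O(n^(log_3 45)) ~ O(n^3.465)
Master Theorem case = 1


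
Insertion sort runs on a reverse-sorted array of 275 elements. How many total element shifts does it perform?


Sum of shifts = 1 + 2 + 3 + ... + 274
= 275 * 274 / 2
= 75350 / 2
= 37675


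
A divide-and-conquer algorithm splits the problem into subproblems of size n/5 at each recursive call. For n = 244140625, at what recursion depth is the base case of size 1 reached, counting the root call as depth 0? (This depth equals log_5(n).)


At each depth, the problem size is divided by 5:
  Depth 0: problem size = 244140625
  Depth 1: problem size = 48828125
  Depth 2: problem size = 9765625
  Depth 3: problem size = 1953125
  Depth 4: problem size = 390625
  Depth 5: problem size = 78125
  Depth 6: problem size = 15625
  Depth 7: problem size = 3125
  Depth 8: problem size = 625
  Depth 9: problem size = 125
  Depth 10: problem size = 25
  Depth 11: problem size = 5
  Depth 12: problem size = 1 (base case)
The base case is reached at depth log_5(244140625) = 12 (the tree has 13 levels counting depth 0, but the depth asked for is 12).
Recursion depth = 12


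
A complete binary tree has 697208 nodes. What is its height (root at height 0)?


In a complete binary tree, level k holds nodes 2^k .. 2^(k+1)-1 (1-indexed).
Height = floor(log2(n)) = floor(log2(697208)) = 19
Check: 2^19 = 524288 <= 697208 < 1048576 = 2^20


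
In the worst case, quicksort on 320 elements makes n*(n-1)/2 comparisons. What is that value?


Sum of comparisons per partition:
319 + 318 + ... + 1 + 0
= 320 * (320 - 1) / 2
= 320 * 319 / 2
= 51040


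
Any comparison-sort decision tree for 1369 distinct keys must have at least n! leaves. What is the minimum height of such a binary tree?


A binary decision tree of height h has at most 2^h leaves and needs at least n! of them, so h >= ceil(log2(n!)).
1369! is far too large to multiply out, so use Stirling's series:
  ln(n!) ~ n ln n - n + (1/2) ln(2 pi n) + 1/(12n)  (error below 1/(360 n^3), negligible here)
  ln(1369) = 7.2218358
  n ln n = 1369 * 7.2218358 = 9886.6932
  (1/2) ln(2 pi * 1369) = (1/2) ln(8601.6807) = 4.5299
  1/(12*1369) = 0.0001
  ln(1369!) ~ 9886.6932 - 1369 + 4.5299 + 0.0001 = 8522.2232
Convert to base 2: log2(1369!) = 8522.2232 / ln 2 = 8522.2232 / 0.69314718 = 12294.9692
ceil(12294.9692) = 12295


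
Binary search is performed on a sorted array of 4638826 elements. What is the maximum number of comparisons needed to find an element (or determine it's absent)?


Binary search halves the search space each comparison:
  Step 1: search space = 4638826 -> 2319413
  Step 2: search space = 2319413 -> 1159706
  Step 3: search space = 1159706 -> 579853
  Step 4: search space = 579853 -> 289926
  Step 5: search space = 289926 -> 144963
  Step 6: search space = 144963 -> 72481
  Step 7: search space = 72481 -> 36240
  Step 8: search space = 36240 -> 18120
  Step 9: search space = 18120 -> 9060
  Step 10: search space = 9060 -> 4530
  Step 11: search space = 4530 -> 2265
  Step 12: search space = 2265 -> 1132
  Step 13: search space = 1132 -> 566
  Step 14: search space = 566 -> 283
  Step 15: search space = 283 -> 141
  Step 16: search space = 141 -> 70
  Step 17: search space = 70 -> 35
  Step 18: search space = 35 -> 17
  Step 19: search space = 17 -> 8
  Step 20: search space = 8 -> 4
  Step 21: search space = 4 -> 2
  Step 22: search space = 2 -> 1
  Step 23: search space = 1 (final check)
Maximum comparisons = floor(log2(4638826)) + 1 = 22 + 1 = 23


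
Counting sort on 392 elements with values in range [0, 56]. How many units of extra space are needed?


Output array size: 392 (to store sorted result)
Count array size: 57 (one slot per possible value, range 0 to 56)
Total extra space = 392 + 57 = 449


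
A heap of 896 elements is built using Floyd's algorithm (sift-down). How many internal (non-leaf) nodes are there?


Leaf nodes occupy roughly half the array.
Sift-down is called for each internal node, starting from the last one.
Internal nodes = floor(n/2) = floor(896/2) = 448


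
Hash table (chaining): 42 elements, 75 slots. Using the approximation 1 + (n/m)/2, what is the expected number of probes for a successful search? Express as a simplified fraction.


Computing expected probes:
alpha = 42/75
= 1 + alpha/2
= 1 + 42/(2*75)
= (2*75 + 42) / (2*75)
= 192/150 = 32/25


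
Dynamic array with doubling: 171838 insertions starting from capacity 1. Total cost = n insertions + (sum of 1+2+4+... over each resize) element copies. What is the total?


n = 171838
Insertion costs: 171838
Resizes copy 1, 2, 4, ... up to the largest power of 2 that is <= n-1 = 171837, i.e. 131072.
Copy costs = 1 + 2 + 4 + 8 + 16 + 32 + 64 + 128 + 256 + 512 + 1024 + 2048 + 4096 + 8192 + 16384 + 32768 + 65536 + 131072 = 262143
Total = 171838 + 262143 = 433981


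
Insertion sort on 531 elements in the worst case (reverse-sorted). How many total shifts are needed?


In the worst case (reverse-sorted), each element shifts past all previous:
  Element 1: 1 shifts
  Element 2: 2 shifts
  Element 3: 3 shifts
  Element 4: 4 shifts
  Element 5: 5 shifts
  ...
  Element 530: 530 shifts
Total = 1 + 2 + ... + 530
= 531*(531-1)/2 = 140715


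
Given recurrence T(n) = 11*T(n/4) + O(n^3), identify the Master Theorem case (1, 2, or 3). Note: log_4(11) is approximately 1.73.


Master Theorem parameters: a=11, b=4, c=3
log_b(a) = 1.73
Compare b^c with a: 4^3 = 64 > 11, so c > log_b(a).
Comparing c=3 vs log_b(a)=1.73:
3 > 1.73 => Case 3
Result: T(n) = O(n^3)
Master Theorem case = 3


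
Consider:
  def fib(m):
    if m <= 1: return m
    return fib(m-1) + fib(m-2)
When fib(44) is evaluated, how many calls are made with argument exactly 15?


Let N(m) = number of times fib(m) is called while evaluating fib(44).
N(44) = 1 (the initial call).
N(43) = 1 (only fib(44) calls it).
For 1 <= m <= 42: fib(m) is called by fib(m+1) and fib(m+2), so
  N(m) = N(m+1) + N(m+2).
fib(0) is called only by fib(2), so N(0) = N(2).
Walk down from m=44:
  N(44)=1, N(43)=1, N(42)=2, N(41)=3, N(40)=5, N(39)=8, N(38)=13, N(37)=21, N(36)=34, N(35)=55, N(34)=89, N(33)=144, N(32)=233, N(31)=377, N(30)=610, N(29)=987, N(28)=1597, N(27)=2584, N(26)=4181, N(25)=6765, N(24)=10946, N(23)=17711, N(22)=28657, N(21)=46368, N(20)=75025, N(19)=121393, N(18)=196418, N(17)=317811, N(16)=514229, N(15)=832040
N(15) = 832040


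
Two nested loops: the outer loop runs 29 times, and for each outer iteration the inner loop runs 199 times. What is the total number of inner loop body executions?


Outer loop: 29 iterations
Inner loop: 199 iterations per outer iteration
Total = 29 * 199 = 5771


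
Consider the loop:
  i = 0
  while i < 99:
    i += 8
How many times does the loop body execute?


Starting at i = 0, each iteration adds 8.
Iterations until i >= 99:
  Iteration 1: i = 0 -> i = 8
  Iteration 2: i = 8 -> i = 16
  Iteration 3: i = 16 -> i = 24
  Iteration 4: i = 24 -> i = 32
  Iteration 5: i = 32 -> i = 40
  Iteration 6: i = 40 -> i = 48
  Iteration 7: i = 48 -> i = 56
  Iteration 8: i = 56 -> i = 64
  ... continuing ...
Total iterations = ceil(99/8) = 13


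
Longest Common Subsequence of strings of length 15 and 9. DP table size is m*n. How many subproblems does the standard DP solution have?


DP table indexed by positions in both strings.
First string: 15 positions
Second string: 9 positions
Total = 15 * 9 = 135


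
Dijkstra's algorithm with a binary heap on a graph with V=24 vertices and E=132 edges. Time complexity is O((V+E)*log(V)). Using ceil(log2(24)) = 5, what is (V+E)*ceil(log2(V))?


Dijkstra with a binary heap: each vertex is extracted once, each edge may relax once.
Each heap operation costs O(log V).
V + E = 24 + 132 = 156
ceil(log2(24)) = 5 (since 2^4 = 16 < 24 <= 32 = 2^5)
Total heap work = (V+E) * ceil(log2(V)) = 156 * 5 = 780


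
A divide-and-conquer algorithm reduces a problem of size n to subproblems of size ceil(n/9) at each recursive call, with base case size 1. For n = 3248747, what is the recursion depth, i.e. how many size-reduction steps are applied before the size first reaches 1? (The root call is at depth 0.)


Each step divides the size by 9 (rounding up); after k steps the size is ceil(n/9^k), which equals 1 exactly when 9^k >= n.
So the depth is the smallest k with 9^k >= 3248747, i.e. ceil(log_9(3248747)).
9^6 = 531441 < 3248747 <= 4782969 = 9^7
Recursion depth = 7


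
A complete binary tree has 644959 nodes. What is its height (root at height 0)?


In a complete binary tree, level k holds nodes 2^k .. 2^(k+1)-1 (1-indexed).
Height = floor(log2(n)) = floor(log2(644959)) = 19
Check: 2^19 = 524288 <= 644959 < 1048576 = 2^20


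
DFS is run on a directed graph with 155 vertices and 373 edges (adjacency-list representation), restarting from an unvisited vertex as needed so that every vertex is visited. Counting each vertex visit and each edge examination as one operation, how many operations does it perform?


A full DFS traversal processes each vertex exactly once (push/pop on stack).
Each directed edge is examined once.
V = 155, E = 373
V + E = 528


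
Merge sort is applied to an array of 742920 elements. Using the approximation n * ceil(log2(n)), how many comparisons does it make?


Merge sort divides the array into halves recursively.
Number of levels = ceil(log2(742920)) = 20
At each level, approximately n = 742920 comparisons are needed for merging.
Total comparisons ~ n * ceil(log2(n)) = 742920 * 20 = 14858400


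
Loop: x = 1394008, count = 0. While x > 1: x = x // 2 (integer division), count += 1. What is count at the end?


The variable x halves each step:
x = 1394008 -> 697004 -> 348502 -> 174251 -> 87125 -> 43562 -> 21781 -> 10890 -> 5445 -> 2722 -> 1361 -> 680 -> 340 -> 170 -> 85 -> 42 -> 21 -> 10 -> 5 -> 2 -> 1
Number of halvings = floor(log2(1394008)) = 20


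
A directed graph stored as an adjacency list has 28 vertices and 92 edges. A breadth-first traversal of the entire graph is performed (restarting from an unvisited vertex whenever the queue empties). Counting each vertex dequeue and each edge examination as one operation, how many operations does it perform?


A full BFS traversal dequeues each vertex once and examines each edge once.
Vertex visits: 28
Edge visits: 92
V + E = 28 + 92 = 120


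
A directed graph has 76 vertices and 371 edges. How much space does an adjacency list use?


Adjacency list: one list head per vertex + one entry per edge
Vertex heads: 76
Edge entries: 371
Total = 76 + 371 = 447


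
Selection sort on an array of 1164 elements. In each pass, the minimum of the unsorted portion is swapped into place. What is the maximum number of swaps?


Selection sort performs one swap per pass:
  Pass 1: find min in positions 0 to 1163, swap with position 0
  Pass 2: find min in positions 1 to 1163, swap with position 1
  Pass 3: find min in positions 2 to 1163, swap with position 2
  Pass 4: find min in positions 3 to 1163, swap with position 3
  Pass 5: find min in positions 4 to 1163, swap with position 4
  ... (1158 more passes)
Total passes (and swaps) = n - 1 = 1164 - 1 = 1163


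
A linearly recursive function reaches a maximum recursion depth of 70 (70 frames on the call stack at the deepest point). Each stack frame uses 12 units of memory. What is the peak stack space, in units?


Maximum recursion depth = 70 frames
Memory per frame = 12 units
Total stack space = depth * frame_size
= 70 * 12 = 840


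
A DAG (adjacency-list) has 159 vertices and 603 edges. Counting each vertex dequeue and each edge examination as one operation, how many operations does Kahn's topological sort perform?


V = 159 (vertex processing)
E = 603 (edge processing)
V + E = 159 + 603 = 762


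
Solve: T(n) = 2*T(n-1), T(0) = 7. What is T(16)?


Unrolling:
T(16) = 2*T(15) = 2^2*T(14) = ... = 2^16*T(0)
= 2^16 * 7
= 65536 * 7 = 458752


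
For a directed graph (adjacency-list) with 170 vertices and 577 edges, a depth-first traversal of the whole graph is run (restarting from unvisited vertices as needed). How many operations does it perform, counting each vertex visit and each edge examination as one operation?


A full DFS traversal visits each vertex once and examines each edge once.
V = 170
E = 577
Sum = 170 + 577 = 747


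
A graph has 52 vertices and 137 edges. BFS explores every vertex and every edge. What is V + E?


A full BFS traversal dequeues each vertex once and examines each edge once.
Vertex visits: 52
Edge visits: 137
V + E = 52 + 137 = 189


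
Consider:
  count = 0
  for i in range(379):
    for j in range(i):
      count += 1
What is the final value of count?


For each i, the inner loop runs i times:
  i=0: inner runs 0 times
  i=1: inner runs 1 time
  i=2: inner runs 2 times
  i=3: inner runs 3 times
  i=4: inner runs 4 times
  i=5: inner runs 5 times
  i=6: inner runs 6 times
  i=7: inner runs 7 times
  ...
Total = 0 + 1 + 2 + ... + 378 = 379*(379-1)/2 = 71631


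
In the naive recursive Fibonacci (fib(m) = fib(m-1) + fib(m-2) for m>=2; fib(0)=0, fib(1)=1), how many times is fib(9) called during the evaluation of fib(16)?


Let N(m) = number of times fib(m) is called while evaluating fib(16).
N(16) = 1 (the initial call).
N(15) = 1 (only fib(16) calls it).
For 1 <= m <= 14: fib(m) is called by fib(m+1) and fib(m+2), so
  N(m) = N(m+1) + N(m+2).
fib(0) is called only by fib(2), so N(0) = N(2).
Walk down from m=16:
  N(16)=1, N(15)=1, N(14)=2, N(13)=3, N(12)=5, N(11)=8, N(10)=13, N(9)=21
N(9) = 21


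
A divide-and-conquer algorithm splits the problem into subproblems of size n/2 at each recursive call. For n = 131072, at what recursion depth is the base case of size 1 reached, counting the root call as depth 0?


At each depth, the problem size is divided by 2:
  Depth 0: problem size = 131072
  Depth 1: problem size = 65536
  Depth 2: problem size = 32768
  Depth 3: problem size = 16384
  Depth 4: problem size = 8192
  Depth 5: problem size = 4096
  Depth 6: problem size = 2048
  Depth 7: problem size = 1024
  Depth 8: problem size = 512
  Depth 9: problem size = 256
  Depth 10: problem size = 128
  Depth 11: problem size = 64
  Depth 12: problem size = 32
  Depth 13: problem size = 16
  Depth 14: problem size = 8
  Depth 15: problem size = 4
  Depth 16: problem size = 2
  Depth 17: problem size = 1 (base case)
The base case is reached at depth log_2(131072) = 17 (the tree has 18 levels counting depth 0, but the depth asked for is 17).
Recursion depth = 17


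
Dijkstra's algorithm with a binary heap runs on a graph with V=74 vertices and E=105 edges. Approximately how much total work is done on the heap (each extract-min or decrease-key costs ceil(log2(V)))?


Dijkstra with a binary heap: each vertex is extracted once, each edge may relax once.
Each heap operation costs O(log V).
V + E = 74 + 105 = 179
ceil(log2(74)) = 7 (since 2^6 = 64 < 74 <= 128 = 2^7)
Total heap work = (V+E) * ceil(log2(V)) = 179 * 7 = 1253


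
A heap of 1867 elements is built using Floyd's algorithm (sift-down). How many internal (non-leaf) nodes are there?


Leaf nodes occupy roughly half the array.
Sift-down is called for each internal node, starting from the last one.
Internal nodes = floor(n/2) = floor(1867/2) = 933


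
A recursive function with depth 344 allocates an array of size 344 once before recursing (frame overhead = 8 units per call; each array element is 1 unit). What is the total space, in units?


Array allocation: 344 units (allocated once)
Stack frames: 344 deep * 8 per frame = 2752 units
Total = 344 + 2752 = 3096


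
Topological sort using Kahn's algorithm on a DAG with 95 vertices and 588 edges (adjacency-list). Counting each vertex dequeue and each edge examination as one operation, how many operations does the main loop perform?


Kahn's algorithm:
  1. Compute in-degrees: O(V + E)
  2. Process queue: each vertex dequeued once (O(V))
     each edge examined once (O(E))
Total = V + E = 95 + 588 = 683


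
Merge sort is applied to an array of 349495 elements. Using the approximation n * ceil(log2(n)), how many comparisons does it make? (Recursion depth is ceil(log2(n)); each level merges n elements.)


Merge sort divides the array into halves recursively.
Number of levels = ceil(log2(349495)) = 19
At each level, approximately n = 349495 comparisons are needed for merging.
Total comparisons ~ n * ceil(log2(n)) = 349495 * 19 = 6640405


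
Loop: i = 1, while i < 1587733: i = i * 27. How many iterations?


i multiplies by 27 each step:
i = 1 -> 27 -> 729 -> 19683 -> 531441 -> 14348907 (stop)
Iterations = ceil(log_27(1587733)) = 5


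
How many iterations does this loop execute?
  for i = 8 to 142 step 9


The loop variable i takes values starting at 8 and increments by 9 each iteration.
Sequence: i = 8, 17, 26, 35, 44, 53, 62, 71, 80, ...
The upper bound 142 is inclusive, so the count is floor((last - first) / step) + 1:
floor((142 - 8) / 9) + 1 = floor(134/9) + 1 = 14 + 1 = 15


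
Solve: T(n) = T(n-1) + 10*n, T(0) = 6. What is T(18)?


Expanding the recurrence:
T(18) = T(17) + 10*18
       = T(16) + 10*17 + 10*18
       ...
       = T(0) + 10*(1 + 2 + ... + 18)
       = 6 + 10 * 18*19/2
       = 6 + 10 * 171
       = 6 + 1710 = 1716


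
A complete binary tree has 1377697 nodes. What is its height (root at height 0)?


In a complete binary tree, level k holds nodes 2^k .. 2^(k+1)-1 (1-indexed).
Height = floor(log2(n)) = floor(log2(1377697)) = 20
Check: 2^20 = 1048576 <= 1377697 < 2097152 = 2^21


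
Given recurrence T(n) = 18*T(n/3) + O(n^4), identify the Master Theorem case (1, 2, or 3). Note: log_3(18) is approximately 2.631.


Master Theorem parameters: a=18, b=3, c=4
log_b(a) = 2.631
Compare b^c with a: 3^4 = 81 > 18, so c > log_b(a).
Comparing c=4 vs log_b(a)=2.631:
4 > 2.631 => Case 3
Result: T(n) = O(n^4)
Master Theorem case = 3


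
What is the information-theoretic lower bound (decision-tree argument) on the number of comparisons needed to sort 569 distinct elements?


A binary decision tree of height h has at most 2^h leaves and needs at least n! of them, so h >= ceil(log2(n!)).
569! is far too large to multiply out, so use Stirling's series:
  ln(n!) ~ n ln n - n + (1/2) ln(2 pi n) + 1/(12n)  (error below 1/(360 n^3), negligible here)
  ln(569) = 6.3438804
  n ln n = 569 * 6.3438804 = 3609.6679
  (1/2) ln(2 pi * 569) = (1/2) ln(3575.1324) = 4.0909
  1/(12*569) = 0.0001
  ln(569!) ~ 3609.6679 - 569 + 4.0909 + 0.0001 = 3044.7589
Convert to base 2: log2(569!) = 3044.7589 / ln 2 = 3044.7589 / 0.69314718 = 4392.6586
ceil(4392.6586) = 4393


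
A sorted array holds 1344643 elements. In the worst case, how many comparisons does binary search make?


Halving sequence: 1344643 -> 672321 -> 336160 -> 168080 -> 84040 -> 42020 -> 21010 -> 10505 -> 5252 -> 2626 -> 1313 -> 656 -> 328 -> 164 -> 82 -> 41 -> 20 -> 10 -> 5 -> 2 -> 1
Number of halvings = 20
Max comparisons = 20 + 1 = 21


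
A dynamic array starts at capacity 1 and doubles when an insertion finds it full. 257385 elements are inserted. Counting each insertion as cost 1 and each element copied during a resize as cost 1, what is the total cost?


n = 257385
Insertion costs: 257385
Resizes copy 1, 2, 4, ... up to the largest power of 2 that is <= n-1 = 257384, i.e. 131072.
Copy costs = 1 + 2 + 4 + 8 + 16 + 32 + 64 + 128 + 256 + 512 + 1024 + 2048 + 4096 + 8192 + 16384 + 32768 + 65536 + 131072 = 262143
Total = 257385 + 262143 = 519528


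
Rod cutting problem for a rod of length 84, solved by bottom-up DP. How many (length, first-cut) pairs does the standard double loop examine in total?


For each subproblem length i = 1..84, the inner loop considers i possible first cuts.
Total = 1 + 2 + ... + 84
= 84*(84+1)/2
= 84*85/2 = 3570


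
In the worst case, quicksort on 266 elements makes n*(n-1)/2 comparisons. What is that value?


Sum of comparisons per partition:
265 + 264 + ... + 1 + 0
= 266 * (266 - 1) / 2
= 266 * 265 / 2
= 35245


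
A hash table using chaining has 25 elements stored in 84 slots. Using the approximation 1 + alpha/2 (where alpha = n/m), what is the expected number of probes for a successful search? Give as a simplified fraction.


Load factor alpha = n/m = 25/84
Expected probes = 1 + alpha/2 = 1 + 25/(2*84)
= 1 + 25/168
= 168/168 + 25/168
= 193/168


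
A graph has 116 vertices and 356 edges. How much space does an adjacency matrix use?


Adjacency matrix: V x V grid of entries
Space = V^2 = 116^2 = 116 * 116 = 13456


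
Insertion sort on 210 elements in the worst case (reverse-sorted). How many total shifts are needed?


In the worst case (reverse-sorted), each element shifts past all previous:
  Element 1: 1 shifts
  Element 2: 2 shifts
  Element 3: 3 shifts
  Element 4: 4 shifts
  Element 5: 5 shifts
  ...
  Element 209: 209 shifts
Total = 1 + 2 + ... + 209
= 210*(210-1)/2 = 21945


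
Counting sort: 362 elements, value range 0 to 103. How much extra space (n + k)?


n = 362 (output array)
k = 104 (count array for 104 distinct values)
Extra space = 362 + 104 = 466


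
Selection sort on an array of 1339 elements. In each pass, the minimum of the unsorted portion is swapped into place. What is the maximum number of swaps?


Selection sort performs one swap per pass:
  Pass 1: find min in positions 0 to 1338, swap with position 0
  Pass 2: find min in positions 1 to 1338, swap with position 1
  Pass 3: find min in positions 2 to 1338, swap with position 2
  Pass 4: find min in positions 3 to 1338, swap with position 3
  Pass 5: find min in positions 4 to 1338, swap with position 4
  ... (1333 more passes)
Total passes (and swaps) = n - 1 = 1339 - 1 = 1338


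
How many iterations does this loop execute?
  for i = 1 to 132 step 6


The loop variable i takes values starting at 1 and increments by 6 each iteration.
Sequence: i = 1, 7, 13, 19, 25, 31, 37, 43, 49, ...
The upper bound 132 is inclusive, so the count is floor((last - first) / step) + 1:
floor((132 - 1) / 6) + 1 = floor(131/6) + 1 = 21 + 1 = 22


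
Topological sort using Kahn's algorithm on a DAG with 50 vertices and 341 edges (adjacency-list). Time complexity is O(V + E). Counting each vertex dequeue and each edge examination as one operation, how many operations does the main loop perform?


Kahn's algorithm:
  1. Compute in-degrees: O(V + E)
  2. Process queue: each vertex dequeued once (O(V))
     each edge examined once (O(E))
Total = V + E = 50 + 341 = 391


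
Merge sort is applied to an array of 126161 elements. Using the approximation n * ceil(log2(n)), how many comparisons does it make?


Merge sort divides the array into halves recursively.
Number of levels = ceil(log2(126161)) = 17
At each level, approximately n = 126161 comparisons are needed for merging.
Total comparisons ~ n * ceil(log2(n)) = 126161 * 17 = 2144737


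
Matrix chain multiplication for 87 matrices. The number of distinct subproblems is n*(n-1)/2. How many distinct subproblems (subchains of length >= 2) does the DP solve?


Subproblems are indexed by (i, j) where i < j.
Number of such pairs = n*(n-1)/2
= 87 * 86 / 2
= 3741


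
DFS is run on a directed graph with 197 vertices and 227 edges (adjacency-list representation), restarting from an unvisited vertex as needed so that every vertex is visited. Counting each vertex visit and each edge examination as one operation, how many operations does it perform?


A full DFS traversal processes each vertex exactly once (push/pop on stack).
Each directed edge is examined once.
V = 197, E = 227
V + E = 424


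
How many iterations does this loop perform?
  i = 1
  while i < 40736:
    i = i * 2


The loop variable doubles each iteration:
i = 1 -> 2 -> 4 -> 8 -> 16 -> 32 -> 64 -> 128 -> 256 -> 512 -> 1024 -> 2048 -> 4096 -> 8192 -> 16384 -> 32768 -> 65536 (stop, 65536 >= 40736)
Number of doublings = ceil(log2(40736)) = 16


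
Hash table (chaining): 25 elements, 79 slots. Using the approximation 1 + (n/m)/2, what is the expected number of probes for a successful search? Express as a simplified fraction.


Computing expected probes:
alpha = 25/79
= 1 + alpha/2
= 1 + 25/(2*79)
= (2*79 + 25) / (2*79)
= 183/158


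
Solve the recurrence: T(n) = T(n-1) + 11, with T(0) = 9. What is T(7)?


Unrolling the recurrence:
T(7) = T(6) + 11
       = T(5) + 11 + 11
       = T(4) + 11*3
       ...
       = T(0) + 11*7
       = 9 + 77 = 86


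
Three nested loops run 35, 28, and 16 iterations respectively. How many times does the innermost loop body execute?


Loop 1 (outermost): 35 iterations
Loop 2 (middle): 28 iterations per outer
Loop 3 (innermost): 16 iterations per middle
Total = 35 * 28 * 16 = 15680


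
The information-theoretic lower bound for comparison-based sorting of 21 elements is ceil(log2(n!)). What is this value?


A binary decision tree of height h has at most 2^h leaves and needs at least n! of them, so h >= ceil(log2(n!)).
Compute 21! as a running product:
  x2 = 2, x3 = 6, x4 = 24, x5 = 120
  x6 = 720, x7 = 5040, x8 = 40320, x9 = 362880
  x10 = 3628800, x11 = 39916800, x12 = 479001600, x13 = 6227020800
  x14 = 87178291200, x15 = 1307674368000, x16 = 20922789888000, x17 = 355687428096000
  x18 = 6402373705728000, x19 = 121645100408832000, x20 = 2432902008176640000, x21 = 51090942171709440000
21! = 51090942171709440000
Bracket between powers of 2:
  2^65 = 36893488147419103232 < 51090942171709440000 <= 73786976294838206464 = 2^66
So ceil(log2(21!)) = 66


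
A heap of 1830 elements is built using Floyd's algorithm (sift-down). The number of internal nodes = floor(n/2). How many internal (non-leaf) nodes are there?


Leaf nodes occupy roughly half the array.
Sift-down is called for each internal node, starting from the last one.
Internal nodes = floor(n/2) = floor(1830/2) = 915


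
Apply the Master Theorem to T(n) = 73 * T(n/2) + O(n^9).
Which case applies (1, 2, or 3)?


The Master Theorem: T(n) = a*T(n/b) + O(n^c)
  a = 73, b = 2, c = 9
log_b(a) = log_2(73) ~ 6.19
Compare b^c with a: 2^9 = 512 > 73, so c > log_b(a).
Since c > log_b(a), Case 3 applies.
T(n) = O(n^9)
Master Theorem case = 3


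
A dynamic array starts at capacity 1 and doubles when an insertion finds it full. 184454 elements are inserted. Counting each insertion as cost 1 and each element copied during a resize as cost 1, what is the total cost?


n = 184454
Insertion costs: 184454
Resizes copy 1, 2, 4, ... up to the largest power of 2 that is <= n-1 = 184453, i.e. 131072.
Copy costs = 1 + 2 + 4 + 8 + 16 + 32 + 64 + 128 + 256 + 512 + 1024 + 2048 + 4096 + 8192 + 16384 + 32768 + 65536 + 131072 = 262143
Total = 184454 + 262143 = 446597


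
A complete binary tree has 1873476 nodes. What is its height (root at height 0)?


In a complete binary tree, level k holds nodes 2^k .. 2^(k+1)-1 (1-indexed).
Height = floor(log2(n)) = floor(log2(1873476)) = 20
Check: 2^20 = 1048576 <= 1873476 < 2097152 = 2^21


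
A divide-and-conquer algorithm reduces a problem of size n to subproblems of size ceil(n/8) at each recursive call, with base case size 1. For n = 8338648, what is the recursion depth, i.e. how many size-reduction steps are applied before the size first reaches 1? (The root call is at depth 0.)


Each step divides the size by 8 (rounding up); after k steps the size is ceil(n/8^k), which equals 1 exactly when 8^k >= n.
So the depth is the smallest k with 8^k >= 8338648, i.e. ceil(log_8(8338648)).
8^7 = 2097152 < 8338648 <= 16777216 = 8^8
Recursion depth = 8


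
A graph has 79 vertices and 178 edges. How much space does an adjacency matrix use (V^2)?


Adjacency matrix: V x V grid of entries
Space = V^2 = 79^2 = 79 * 79 = 6241


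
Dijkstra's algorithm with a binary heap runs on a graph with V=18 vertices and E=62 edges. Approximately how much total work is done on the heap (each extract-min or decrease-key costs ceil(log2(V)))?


Dijkstra with a binary heap: each vertex is extracted once, each edge may relax once.
Each heap operation costs O(log V).
V + E = 18 + 62 = 80
ceil(log2(18)) = 5 (since 2^4 = 16 < 18 <= 32 = 2^5)
Total heap work = (V+E) * ceil(log2(V)) = 80 * 5 = 400


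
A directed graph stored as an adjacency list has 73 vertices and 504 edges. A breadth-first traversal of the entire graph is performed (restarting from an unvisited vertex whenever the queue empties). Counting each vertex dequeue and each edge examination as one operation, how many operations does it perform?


A full BFS traversal dequeues each vertex once and examines each edge once.
Vertex visits: 73
Edge visits: 504
V + E = 73 + 504 = 577


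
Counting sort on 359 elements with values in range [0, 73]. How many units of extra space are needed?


Output array size: 359 (to store sorted result)
Count array size: 74 (one slot per possible value, range 0 to 73)
Total extra space = 359 + 74 = 433


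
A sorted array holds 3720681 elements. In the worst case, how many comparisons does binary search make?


Halving sequence: 3720681 -> 1860340 -> 930170 -> 465085 -> 232542 -> 116271 -> 58135 -> 29067 -> 14533 -> 7266 -> 3633 -> 1816 -> 908 -> 454 -> 227 -> 113 -> 56 -> 28 -> 14 -> 7 -> 3 -> 1
Number of halvings = 21
Max comparisons = 21 + 1 = 22


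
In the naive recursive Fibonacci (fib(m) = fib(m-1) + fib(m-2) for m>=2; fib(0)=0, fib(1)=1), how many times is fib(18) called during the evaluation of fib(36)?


Let N(m) = number of times fib(m) is called while evaluating fib(36).
N(36) = 1 (the initial call).
N(35) = 1 (only fib(36) calls it).
For 1 <= m <= 34: fib(m) is called by fib(m+1) and fib(m+2), so
  N(m) = N(m+1) + N(m+2).
fib(0) is called only by fib(2), so N(0) = N(2).
Walk down from m=36:
  N(36)=1, N(35)=1, N(34)=2, N(33)=3, N(32)=5, N(31)=8, N(30)=13, N(29)=21, N(28)=34, N(27)=55, N(26)=89, N(25)=144, N(24)=233, N(23)=377, N(22)=610, N(21)=987, N(20)=1597, N(19)=2584, N(18)=4181
N(18) = 4181


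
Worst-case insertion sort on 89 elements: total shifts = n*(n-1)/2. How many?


Sum of shifts = 1 + 2 + 3 + ... + 88
= 89 * 88 / 2
= 7832 / 2
= 3916


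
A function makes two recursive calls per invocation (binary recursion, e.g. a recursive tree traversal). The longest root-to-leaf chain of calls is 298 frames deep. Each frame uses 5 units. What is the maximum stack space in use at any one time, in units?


Binary recursion: the two calls run one after the other, so only one root-to-leaf chain of frames is on the stack at a time.
Maximum depth (longest chain) = 298 frames
Each frame = 5 units
Max stack space = 298 * 5 = 1490


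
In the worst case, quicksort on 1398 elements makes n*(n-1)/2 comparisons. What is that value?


Sum of comparisons per partition:
1397 + 1396 + ... + 1 + 0
= 1398 * (1398 - 1) / 2
= 1398 * 1397 / 2
= 976503


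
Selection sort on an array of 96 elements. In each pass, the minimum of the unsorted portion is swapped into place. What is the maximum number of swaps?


Selection sort performs one swap per pass:
  Pass 1: find min in positions 0 to 95, swap with position 0
  Pass 2: find min in positions 1 to 95, swap with position 1
  Pass 3: find min in positions 2 to 95, swap with position 2
  Pass 4: find min in positions 3 to 95, swap with position 3
  Pass 5: find min in positions 4 to 95, swap with position 4
  ... (90 more passes)
Total passes (and swaps) = n - 1 = 96 - 1 = 95
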